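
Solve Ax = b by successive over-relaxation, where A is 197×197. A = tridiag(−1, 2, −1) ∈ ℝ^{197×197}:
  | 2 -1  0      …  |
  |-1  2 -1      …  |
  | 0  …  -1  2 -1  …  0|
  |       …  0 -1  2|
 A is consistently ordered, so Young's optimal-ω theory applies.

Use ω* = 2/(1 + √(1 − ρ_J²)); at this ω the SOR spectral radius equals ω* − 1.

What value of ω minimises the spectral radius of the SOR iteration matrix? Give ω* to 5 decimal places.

B_J for the 197×197 system has eigenvalues cos(kπ/198); ρ_J = cos(π/198) = 0.99987.
1 − cos²(π/198) = sin²(π/198) ⇒ √(1−ρ_J²) = sin(π/198) = 0.015866.
ω* = 2 / (1 + 0.015866) = 2 / 1.015866 ≈ 1.96876.
ρ_SOR = ω* − 1 = 1.96876 − 1 = 0.96876.

ω* = 1.96876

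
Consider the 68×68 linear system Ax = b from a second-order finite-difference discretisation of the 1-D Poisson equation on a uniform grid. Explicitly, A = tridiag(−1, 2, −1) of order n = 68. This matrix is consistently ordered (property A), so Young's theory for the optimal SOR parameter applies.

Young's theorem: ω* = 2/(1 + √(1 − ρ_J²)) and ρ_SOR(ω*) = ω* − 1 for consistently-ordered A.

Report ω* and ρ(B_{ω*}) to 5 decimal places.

With n=68, ρ(Jacobi) = cos(π/69) = 0.99896.
√(1−ρ_J²) simplifies to sin(π/69) = 0.045515.
ω* = 2 / (1 + 0.045515) = 2 / 1.045515 ≈ 1.91293.
At ω = 1.91293 every |λ(B_ω)| = ω−1, so ρ_SOR = 0.91293.

ω* = 1.91293, ρ_SOR = 0.91293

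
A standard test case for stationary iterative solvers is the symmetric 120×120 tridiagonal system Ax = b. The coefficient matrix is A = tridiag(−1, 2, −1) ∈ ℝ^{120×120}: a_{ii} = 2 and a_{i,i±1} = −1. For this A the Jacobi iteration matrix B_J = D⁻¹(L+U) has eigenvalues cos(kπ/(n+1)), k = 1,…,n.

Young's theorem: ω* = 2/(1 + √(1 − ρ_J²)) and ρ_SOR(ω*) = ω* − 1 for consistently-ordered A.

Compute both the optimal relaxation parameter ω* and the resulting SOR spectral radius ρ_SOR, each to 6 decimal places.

ρ_J = max_k |cos(kπ/121)| = cos(π/121) = 0.999663
√(1−ρ_J²) = |sin(π/121)| = 0.0259607
ω* = 2 / (1 + 0.0259607) = 2 / 1.0259607 ≈ 1.949392.
[ρ_SOR] ω* − 1 = 0.949392.

ω* = 1.949392, ρ_SOR = 0.949392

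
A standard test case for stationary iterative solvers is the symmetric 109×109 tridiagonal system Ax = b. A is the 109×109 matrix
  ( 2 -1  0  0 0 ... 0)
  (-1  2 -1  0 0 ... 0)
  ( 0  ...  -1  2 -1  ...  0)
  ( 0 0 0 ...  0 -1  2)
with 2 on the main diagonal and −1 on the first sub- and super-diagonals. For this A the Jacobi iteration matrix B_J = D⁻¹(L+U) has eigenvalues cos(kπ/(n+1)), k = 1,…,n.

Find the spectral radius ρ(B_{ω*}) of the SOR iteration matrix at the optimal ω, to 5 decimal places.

With n=109, ρ(Jacobi) = cos(π/110) = 0.99959.
√(1 − cos²(π/110)) = sin(π/110) ≈ 0.028556.
ω* = 2 / (1 + 0.028556) = 2 / 1.028556 ≈ 1.94447.
Hence ρ(B_{ω*}) = 1.94447 − 1 = 0.94447.

ρ_SOR = 0.94447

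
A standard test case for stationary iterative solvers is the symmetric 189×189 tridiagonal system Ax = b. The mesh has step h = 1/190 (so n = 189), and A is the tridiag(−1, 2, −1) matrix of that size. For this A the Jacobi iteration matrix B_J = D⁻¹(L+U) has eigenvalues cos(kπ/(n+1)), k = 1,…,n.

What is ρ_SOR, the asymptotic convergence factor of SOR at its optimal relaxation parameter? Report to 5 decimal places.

ρ_SOR = 0.96747

ρ_J = max_k |cos(kπ/190)| = cos(π/190) = 0.99986
√(1 − cos²(π/190)) = sin(π/190) ≈ 0.016534.
Young: ω* = 2/(1+√(1−ρ_J²)) = 2/(1+0.016534) = 2/1.016534 = 1.96747.
Hence ρ(B_{ω*}) = 1.96747 − 1 = 0.96747.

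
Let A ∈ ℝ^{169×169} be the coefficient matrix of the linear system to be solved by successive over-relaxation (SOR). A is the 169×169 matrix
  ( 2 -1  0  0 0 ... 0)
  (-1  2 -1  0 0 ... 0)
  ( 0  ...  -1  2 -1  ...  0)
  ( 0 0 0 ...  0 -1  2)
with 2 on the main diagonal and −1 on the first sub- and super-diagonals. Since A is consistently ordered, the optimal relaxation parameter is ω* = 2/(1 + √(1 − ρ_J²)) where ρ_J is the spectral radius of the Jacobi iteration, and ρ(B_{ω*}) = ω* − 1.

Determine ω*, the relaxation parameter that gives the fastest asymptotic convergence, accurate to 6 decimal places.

n=169: λ(B_J) = 1 − λ(A)/2 = cos(kπ/170); k=1 gives ρ_J = 0.999829.
1 − cos²(π/170) = sin²(π/170) ⇒ √(1−ρ_J²) = sin(π/170) = 0.0184789.
ω* = 2/(1 + 0.0184789) = 2/1.0184789 = 1.963713.
ρ_SOR = ω* − 1 = 1.963713 − 1 = 0.963713.

ω* = 1.963713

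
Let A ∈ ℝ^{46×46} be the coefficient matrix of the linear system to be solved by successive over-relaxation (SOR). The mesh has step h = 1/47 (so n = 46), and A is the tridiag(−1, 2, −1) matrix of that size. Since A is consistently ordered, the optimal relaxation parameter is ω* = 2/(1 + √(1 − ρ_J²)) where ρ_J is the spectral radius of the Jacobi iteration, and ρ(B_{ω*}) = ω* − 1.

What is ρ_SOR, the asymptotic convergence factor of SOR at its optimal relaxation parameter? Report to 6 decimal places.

ρ_J = max_k |cos(kπ/47)| = cos(π/47) = 0.997767
root = sin(π/47) = 0.0667926  (since 1−cos² = sin²).
ω* = 2 / (1 + 0.0667926) = 2 / 1.0667926 ≈ 1.874779.
[ρ_SOR] ω* − 1 = 0.874779.

ρ_SOR = 0.874779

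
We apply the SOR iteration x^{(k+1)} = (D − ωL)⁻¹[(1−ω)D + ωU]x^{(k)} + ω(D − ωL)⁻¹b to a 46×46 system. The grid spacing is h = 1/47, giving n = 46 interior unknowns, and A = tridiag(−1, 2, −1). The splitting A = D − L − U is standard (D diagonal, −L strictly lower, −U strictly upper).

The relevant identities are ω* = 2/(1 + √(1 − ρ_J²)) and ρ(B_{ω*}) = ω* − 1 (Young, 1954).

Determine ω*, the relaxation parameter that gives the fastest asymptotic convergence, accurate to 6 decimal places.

n=46: λ(B_J) = 1 − λ(A)/2 = cos(kπ/47); k=1 gives ρ_J = 0.997767.
1 − cos²(π/47) = sin²(π/47) ⇒ √(1−ρ_J²) = sin(π/47) = 0.0667926.
So ω* = 2/1.0667926 = 1.874779 (Young).
At ω = 1.874779 every |λ(B_ω)| = ω−1, so ρ_SOR = 0.874779.

ω* = 1.874779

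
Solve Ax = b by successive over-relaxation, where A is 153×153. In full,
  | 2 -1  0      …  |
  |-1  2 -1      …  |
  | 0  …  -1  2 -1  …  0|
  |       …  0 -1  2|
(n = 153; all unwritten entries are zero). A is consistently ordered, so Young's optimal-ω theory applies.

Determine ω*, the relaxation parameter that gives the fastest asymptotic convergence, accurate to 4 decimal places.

[ρ_J] n=153: ρ(B_J) = cos(π/(n+1)) = cos(π/154) = 0.9998.
root = sin(π/154) = 0.02040  (since 1−cos² = sin²).
Then 2/(1+√(1−ρ_J²)) = 2/(1+0.02040); ω* = 2/1.02040 = 1.9600.
ρ_SOR = ω* − 1 ≈ 0.9600.

ω* = 1.9600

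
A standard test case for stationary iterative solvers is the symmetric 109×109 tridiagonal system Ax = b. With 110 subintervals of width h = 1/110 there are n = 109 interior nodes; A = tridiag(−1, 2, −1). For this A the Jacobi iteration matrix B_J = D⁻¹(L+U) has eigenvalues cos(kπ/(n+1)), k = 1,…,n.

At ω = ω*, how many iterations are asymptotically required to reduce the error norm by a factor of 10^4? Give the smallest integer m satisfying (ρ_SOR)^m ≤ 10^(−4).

m = 162

½·tridiag(1,0,1) at n=109: λ_k = cos(kπ/110); max |λ| at k=1 ⇒ ρ_J = cos(π/110) ≈ 0.9995922.
√(1−ρ_J²) = |sin(π/110)| = 0.0285561
ω* = 2/(1+0.0285561) = 1.9444734
ρ(B_{ω*}) = ω*−1 = 0.9444734
ρ_SOR^m ≤ 10^(−4) ⇔ m ≥ 4·ln10/(−ln 0.9444734) = 9.21034/0.0571278 = 161.223; m = ⌈161.223⌉ = 162.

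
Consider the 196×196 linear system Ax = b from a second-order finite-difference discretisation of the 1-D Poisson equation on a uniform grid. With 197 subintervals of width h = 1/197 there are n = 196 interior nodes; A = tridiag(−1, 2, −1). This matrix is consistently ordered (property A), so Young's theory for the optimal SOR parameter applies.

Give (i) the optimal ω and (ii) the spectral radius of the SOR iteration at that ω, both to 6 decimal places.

ω* = 1.968608, ρ_SOR = 0.968608

[ρ_J] n=196: ρ(B_J) = cos(π/(n+1)) = cos(π/197) = 0.999873.
root = sin(π/197) = 0.0159465  (since 1−cos² = sin²).
So ω* = 2/1.0159465 = 1.968608 (Young).
ρ_SOR = ω* − 1 ≈ 0.968608.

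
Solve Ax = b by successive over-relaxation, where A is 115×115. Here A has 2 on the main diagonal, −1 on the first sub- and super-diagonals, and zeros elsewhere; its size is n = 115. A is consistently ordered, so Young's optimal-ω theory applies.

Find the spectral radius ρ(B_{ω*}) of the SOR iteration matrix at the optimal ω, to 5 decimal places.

ρ_SOR = 0.94727

spectrum of D⁻¹(L+U) = {cos(kπ/116) : 1≤k≤115}; ρ_J = cos(π/116) = 0.99963.
√(1 − cos²(π/116)) = sin(π/116) ≈ 0.027079.
ω* = 2/(1 + 0.027079) = 2/1.027079 = 1.94727.
Hence ρ(B_{ω*}) = 1.94727 − 1 = 0.94727.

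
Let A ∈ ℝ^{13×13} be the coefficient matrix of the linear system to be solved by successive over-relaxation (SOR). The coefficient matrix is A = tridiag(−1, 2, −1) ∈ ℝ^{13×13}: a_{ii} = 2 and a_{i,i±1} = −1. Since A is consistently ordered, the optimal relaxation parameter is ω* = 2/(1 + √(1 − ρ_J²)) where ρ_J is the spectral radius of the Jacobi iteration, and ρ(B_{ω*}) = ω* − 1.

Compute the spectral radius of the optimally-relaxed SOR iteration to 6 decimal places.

[ρ_J] n=13: ρ(B_J) = cos(π/(n+1)) = cos(π/14) = 0.974928.
1 − cos²(π/14) = sin²(π/14) ⇒ √(1−ρ_J²) = sin(π/14) = 0.2225209.
Young: ω* = 2/(1+√(1−ρ_J²)) = 2/(1+0.2225209) = 2/1.2225209 = 1.635964.
[ρ_SOR] ω* − 1 = 0.635964.

ρ_SOR = 0.635964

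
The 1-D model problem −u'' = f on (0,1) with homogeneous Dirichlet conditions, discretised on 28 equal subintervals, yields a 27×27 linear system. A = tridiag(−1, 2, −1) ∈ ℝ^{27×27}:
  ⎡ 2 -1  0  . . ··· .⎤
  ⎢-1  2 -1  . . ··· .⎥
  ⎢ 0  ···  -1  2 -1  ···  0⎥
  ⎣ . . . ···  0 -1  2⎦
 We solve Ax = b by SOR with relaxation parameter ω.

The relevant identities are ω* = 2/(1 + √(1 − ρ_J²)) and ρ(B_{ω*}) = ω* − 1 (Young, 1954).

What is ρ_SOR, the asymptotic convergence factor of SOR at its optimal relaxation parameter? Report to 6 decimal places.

ρ_SOR = 0.798619

ρ_J = max_k |cos(kπ/28)| = cos(π/28) = 0.993712
√(1 − cos²(π/28)) = sin(π/28) ≈ 0.1119645.
Then 2/(1+√(1−ρ_J²)) = 2/(1+0.1119645); ω* = 2/1.1119645 = 1.798619.
ρ_SOR = ω* − 1 ≈ 0.798619.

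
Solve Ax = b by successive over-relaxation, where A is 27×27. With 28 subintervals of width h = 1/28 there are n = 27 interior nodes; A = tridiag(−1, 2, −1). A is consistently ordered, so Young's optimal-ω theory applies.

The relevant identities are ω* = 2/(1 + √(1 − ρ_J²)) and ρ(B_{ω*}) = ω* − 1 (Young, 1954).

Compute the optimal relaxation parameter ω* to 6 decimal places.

B_J for the 27×27 system has eigenvalues cos(kπ/28); ρ_J = cos(π/28) = 0.993712.
√(1−ρ_J²) simplifies to sin(π/28) = 0.1119645.
[ω*] 2 ÷ (1 + 0.1119645) = 2 ÷ 1.1119645 = 1.798619.
ρ(B_{ω*}) = ω*−1 = 0.798619

ω* = 1.798619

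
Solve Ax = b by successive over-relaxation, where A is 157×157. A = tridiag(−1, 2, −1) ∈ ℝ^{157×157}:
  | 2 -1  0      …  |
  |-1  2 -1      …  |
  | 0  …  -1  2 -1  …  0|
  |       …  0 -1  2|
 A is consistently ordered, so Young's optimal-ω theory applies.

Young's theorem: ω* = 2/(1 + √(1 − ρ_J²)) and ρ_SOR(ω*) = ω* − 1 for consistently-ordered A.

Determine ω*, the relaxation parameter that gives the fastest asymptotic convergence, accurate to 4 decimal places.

ρ_J = max_k |cos(kπ/158)| = cos(π/158) = 0.9998
root = sin(π/158) = 0.01988  (since 1−cos² = sin²).
So ω* = 2/1.01988 = 1.9610 (Young).
[ρ_SOR] ω* − 1 = 0.9610.

ω* = 1.9610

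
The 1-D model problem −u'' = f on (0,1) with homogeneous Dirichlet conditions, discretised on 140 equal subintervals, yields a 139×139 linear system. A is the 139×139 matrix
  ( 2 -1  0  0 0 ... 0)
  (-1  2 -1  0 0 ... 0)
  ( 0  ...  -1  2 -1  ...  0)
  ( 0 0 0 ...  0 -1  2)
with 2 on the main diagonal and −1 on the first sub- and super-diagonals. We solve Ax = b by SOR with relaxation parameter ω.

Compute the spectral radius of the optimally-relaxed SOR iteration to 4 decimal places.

ρ_SOR = 0.9561

ρ_J = max_k |cos(kπ/140)| = cos(π/140) = 0.9997
√(1−ρ_J²) = |sin(π/140)| = 0.02244
Young: ω* = 2/(1+√(1−ρ_J²)) = 2/(1+0.02244) = 2/1.02244 = 1.9561.
ρ_SOR = ω* − 1 = 1.9561 − 1 = 0.9561.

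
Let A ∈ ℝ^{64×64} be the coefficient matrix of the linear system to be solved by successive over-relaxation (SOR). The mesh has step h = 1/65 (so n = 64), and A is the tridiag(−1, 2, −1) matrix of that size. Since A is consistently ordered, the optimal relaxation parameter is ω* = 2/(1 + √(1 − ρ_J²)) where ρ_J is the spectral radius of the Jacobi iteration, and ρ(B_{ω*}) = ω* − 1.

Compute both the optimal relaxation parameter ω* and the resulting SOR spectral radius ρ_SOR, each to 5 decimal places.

ω* = 1.90783, ρ_SOR = 0.90783

n=64: λ(B_J) = 1 − λ(A)/2 = cos(kπ/65); k=1 gives ρ_J = 0.99883.
1 − cos²(π/65) = sin²(π/65) ⇒ √(1−ρ_J²) = sin(π/65) = 0.048313.
So ω* = 2/1.048313 = 1.90783 (Young).
and ρ(B_{ω*}) = 1.90783 − 1 = 0.90783.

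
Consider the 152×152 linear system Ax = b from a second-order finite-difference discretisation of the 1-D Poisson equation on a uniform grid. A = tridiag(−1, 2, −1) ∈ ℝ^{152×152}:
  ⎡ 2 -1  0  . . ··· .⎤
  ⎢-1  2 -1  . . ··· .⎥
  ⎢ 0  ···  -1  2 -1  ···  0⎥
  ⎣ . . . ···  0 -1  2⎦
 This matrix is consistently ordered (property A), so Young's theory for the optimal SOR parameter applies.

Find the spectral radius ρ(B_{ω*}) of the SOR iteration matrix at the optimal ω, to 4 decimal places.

ρ_SOR = 0.9598

With n=152, ρ(Jacobi) = cos(π/153) = 0.9998.
√(1−ρ_J²) = |sin(π/153)| = 0.02053
Young: ω* = 2/(1+√(1−ρ_J²)) = 2/(1+0.02053) = 2/1.02053 = 1.9598.
ρ_SOR = ω* − 1 ≈ 0.9598.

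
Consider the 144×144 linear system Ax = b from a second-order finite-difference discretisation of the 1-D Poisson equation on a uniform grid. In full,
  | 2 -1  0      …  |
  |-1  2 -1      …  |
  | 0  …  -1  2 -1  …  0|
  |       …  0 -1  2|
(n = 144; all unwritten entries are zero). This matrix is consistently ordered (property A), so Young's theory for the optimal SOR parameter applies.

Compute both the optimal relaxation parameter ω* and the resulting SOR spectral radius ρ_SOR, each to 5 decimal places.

ρ_J = max_k |cos(kπ/145)| = cos(π/145) = 0.99977
√(1−ρ_J²) simplifies to sin(π/145) = 0.021664.
Then 2/(1+√(1−ρ_J²)) = 2/(1+0.021664); ω* = 2/1.021664 = 1.95759.
and ρ(B_{ω*}) = 1.95759 − 1 = 0.95759.

ω* = 1.95759, ρ_SOR = 0.95759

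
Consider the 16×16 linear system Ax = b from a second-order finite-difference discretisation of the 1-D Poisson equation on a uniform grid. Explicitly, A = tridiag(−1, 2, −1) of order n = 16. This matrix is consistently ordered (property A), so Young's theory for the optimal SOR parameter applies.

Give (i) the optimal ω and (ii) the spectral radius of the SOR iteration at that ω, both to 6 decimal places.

n=16: λ(B_J) = 1 − λ(A)/2 = cos(kπ/17); k=1 gives ρ_J = 0.982973.
1 − cos²(π/17) = sin²(π/17) ⇒ √(1−ρ_J²) = sin(π/17) = 0.1837495.
Young: ω* = 2/(1+√(1−ρ_J²)) = 2/(1+0.1837495) = 2/1.1837495 = 1.689547.
ρ_SOR = ω* − 1 ≈ 0.689547.

ω* = 1.689547, ρ_SOR = 0.689547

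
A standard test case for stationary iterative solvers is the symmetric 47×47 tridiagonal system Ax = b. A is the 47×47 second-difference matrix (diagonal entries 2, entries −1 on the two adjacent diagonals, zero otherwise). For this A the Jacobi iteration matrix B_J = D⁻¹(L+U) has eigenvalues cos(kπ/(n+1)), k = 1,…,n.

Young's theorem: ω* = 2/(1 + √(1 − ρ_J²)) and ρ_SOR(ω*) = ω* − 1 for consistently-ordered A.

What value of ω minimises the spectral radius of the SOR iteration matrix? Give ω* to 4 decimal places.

[ρ_J] n=47: ρ(B_J) = cos(π/(n+1)) = cos(π/48) = 0.9979.
root = sin(π/48) = 0.06540  (since 1−cos² = sin²).
Young: ω* = 2/(1+√(1−ρ_J²)) = 2/(1+0.06540) = 2/1.06540 = 1.8772.
ρ(B_{ω*}) = ω*−1 = 0.8772

ω* = 1.8772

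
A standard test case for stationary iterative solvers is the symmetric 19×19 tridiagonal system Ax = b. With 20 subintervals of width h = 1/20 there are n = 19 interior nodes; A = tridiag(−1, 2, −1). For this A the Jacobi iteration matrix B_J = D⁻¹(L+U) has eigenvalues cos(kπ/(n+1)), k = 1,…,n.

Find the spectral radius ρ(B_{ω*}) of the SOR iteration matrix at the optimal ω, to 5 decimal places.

ρ_SOR = 0.72945

½·tridiag(1,0,1) at n=19: λ_k = cos(kπ/20); max |λ| at k=1 ⇒ ρ_J = cos(π/20) ≈ 0.98769.
root = sin(π/20) = 0.156434  (since 1−cos² = sin²).
Young: ω* = 2/(1+√(1−ρ_J²)) = 2/(1+0.156434) = 2/1.156434 = 1.72945.
ρ_SOR = ω* − 1 ≈ 0.72945.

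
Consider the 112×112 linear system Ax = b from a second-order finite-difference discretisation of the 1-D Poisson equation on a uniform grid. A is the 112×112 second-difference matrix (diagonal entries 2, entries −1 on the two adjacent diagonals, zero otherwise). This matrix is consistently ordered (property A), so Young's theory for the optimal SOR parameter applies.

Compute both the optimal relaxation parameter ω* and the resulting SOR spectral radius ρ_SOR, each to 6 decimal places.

ω* = 1.945907, ρ_SOR = 0.945907

spectrum of D⁻¹(L+U) = {cos(kπ/113) : 1≤k≤112}; ρ_J = cos(π/113) = 0.999614.
√(1 − cos²(π/113)) = sin(π/113) ≈ 0.0277981.
Young: ω* = 2/(1+√(1−ρ_J²)) = 2/(1+0.0277981) = 2/1.0277981 = 1.945907.
Hence ρ(B_{ω*}) = 1.945907 − 1 = 0.945907.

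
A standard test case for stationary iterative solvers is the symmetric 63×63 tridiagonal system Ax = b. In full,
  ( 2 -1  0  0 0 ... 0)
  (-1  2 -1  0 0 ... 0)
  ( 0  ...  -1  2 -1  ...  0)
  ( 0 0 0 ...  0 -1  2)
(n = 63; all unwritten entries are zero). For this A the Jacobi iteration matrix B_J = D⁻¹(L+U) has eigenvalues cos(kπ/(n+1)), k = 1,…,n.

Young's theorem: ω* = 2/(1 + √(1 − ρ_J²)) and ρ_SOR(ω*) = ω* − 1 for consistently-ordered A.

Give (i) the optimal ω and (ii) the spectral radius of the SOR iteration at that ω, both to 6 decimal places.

ω* = 1.906455, ρ_SOR = 0.906455

½·tridiag(1,0,1) at n=63: λ_k = cos(kπ/64); max |λ| at k=1 ⇒ ρ_J = cos(π/64) ≈ 0.998795.
1 − cos²(π/64) = sin²(π/64) ⇒ √(1−ρ_J²) = sin(π/64) = 0.0490677.
[ω*] 2 ÷ (1 + 0.0490677) = 2 ÷ 1.0490677 = 1.906455.
ρ_SOR = ω* − 1 = 1.906455 − 1 = 0.906455.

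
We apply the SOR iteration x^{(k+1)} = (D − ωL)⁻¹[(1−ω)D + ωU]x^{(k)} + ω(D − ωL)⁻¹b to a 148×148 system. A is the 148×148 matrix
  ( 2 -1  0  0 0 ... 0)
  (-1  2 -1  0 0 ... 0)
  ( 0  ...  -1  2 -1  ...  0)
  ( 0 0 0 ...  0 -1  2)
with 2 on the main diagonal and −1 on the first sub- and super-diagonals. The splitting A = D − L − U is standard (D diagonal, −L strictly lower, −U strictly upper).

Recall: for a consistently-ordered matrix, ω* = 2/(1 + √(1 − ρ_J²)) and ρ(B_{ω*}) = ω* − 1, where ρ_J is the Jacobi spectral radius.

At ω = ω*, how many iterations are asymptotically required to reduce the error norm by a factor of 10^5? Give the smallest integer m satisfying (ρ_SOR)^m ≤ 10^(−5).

[ρ_J] n=148: ρ(B_J) = cos(π/(n+1)) = cos(π/149) = 0.9997777.
√(1−ρ_J²) = |sin(π/149)| = 0.0210830
Young: ω* = 2/(1+√(1−ρ_J²)) = 2/(1+0.0210830) = 2/1.0210830 = 1.9587046.
At ω = 1.9587046 every |λ(B_ω)| = ω−1, so ρ_SOR = 0.9587046.
For 5 digits: m = 5·ln10 / (−ln 0.9587046) = 11.5129/0.0421723 = 272.997; round up → m = 273.

m = 273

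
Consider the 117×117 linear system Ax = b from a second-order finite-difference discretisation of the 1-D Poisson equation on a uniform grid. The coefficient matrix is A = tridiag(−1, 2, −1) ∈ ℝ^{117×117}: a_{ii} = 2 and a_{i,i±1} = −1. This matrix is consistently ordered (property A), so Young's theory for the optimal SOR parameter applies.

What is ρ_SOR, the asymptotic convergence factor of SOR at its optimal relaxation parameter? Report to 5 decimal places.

n=117: λ(B_J) = 1 − λ(A)/2 = cos(kπ/118); k=1 gives ρ_J = 0.99965.
1 − cos²(π/118) = sin²(π/118) ⇒ √(1−ρ_J²) = sin(π/118) = 0.026621.
[ω*] 2 ÷ (1 + 0.026621) = 2 ÷ 1.026621 = 1.94814.
and ρ(B_{ω*}) = 1.94814 − 1 = 0.94814.

ρ_SOR = 0.94814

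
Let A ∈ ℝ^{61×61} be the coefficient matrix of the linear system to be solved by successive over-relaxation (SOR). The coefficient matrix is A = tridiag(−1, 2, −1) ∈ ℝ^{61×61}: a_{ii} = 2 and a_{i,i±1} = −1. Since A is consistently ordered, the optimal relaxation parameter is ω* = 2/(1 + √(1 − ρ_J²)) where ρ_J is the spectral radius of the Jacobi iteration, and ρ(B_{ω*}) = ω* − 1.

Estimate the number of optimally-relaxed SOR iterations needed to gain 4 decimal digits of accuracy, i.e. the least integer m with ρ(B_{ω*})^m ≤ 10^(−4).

spectrum of D⁻¹(L+U) = {cos(kπ/62) : 1≤k≤61}; ρ_J = cos(π/62) = 0.9987165.
√(1 − cos²(π/62)) = sin(π/62) ≈ 0.0506492.
ω* = 2/(1+0.0506492) = 1.9035849
At ω = 1.9035849 every |λ(B_ω)| = ω−1, so ρ_SOR = 0.9035849.
ρ_SOR^m ≤ 10^(−4) ⇔ m ≥ 4·ln10/(−ln 0.9035849) = 9.21034/0.101385 = 90.845; m = ⌈90.845⌉ = 91.

m = 91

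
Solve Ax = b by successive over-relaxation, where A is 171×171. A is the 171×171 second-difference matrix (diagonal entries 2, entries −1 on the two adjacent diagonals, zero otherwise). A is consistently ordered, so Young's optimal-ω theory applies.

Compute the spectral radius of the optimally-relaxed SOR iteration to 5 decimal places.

ρ_J = max_k |cos(kπ/172)| = cos(π/172) = 0.99983
1 − cos²(π/172) = sin²(π/172) ⇒ √(1−ρ_J²) = sin(π/172) = 0.018264.
ω* = 2/(1+0.018264) = 1.96413
and ρ(B_{ω*}) = 1.96413 − 1 = 0.96413.

ρ_SOR = 0.96413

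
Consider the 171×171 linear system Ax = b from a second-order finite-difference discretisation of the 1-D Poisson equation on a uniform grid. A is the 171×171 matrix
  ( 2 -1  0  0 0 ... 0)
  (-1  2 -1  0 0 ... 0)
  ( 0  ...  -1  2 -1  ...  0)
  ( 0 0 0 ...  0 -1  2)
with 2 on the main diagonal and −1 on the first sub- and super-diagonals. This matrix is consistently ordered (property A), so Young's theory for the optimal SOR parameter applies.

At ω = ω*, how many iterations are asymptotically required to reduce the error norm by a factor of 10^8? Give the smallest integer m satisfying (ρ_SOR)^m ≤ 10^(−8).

m = 505

n=171: λ(B_J) = 1 − λ(A)/2 = cos(kπ/172); k=1 gives ρ_J = 0.9998332.
1 − cos²(π/172) = sin²(π/172) ⇒ √(1−ρ_J²) = sin(π/172) = 0.0182641.
ω* = 2/(1 + 0.0182641) = 2/1.0182641 = 1.9641270.
At ω = 1.9641270 every |λ(B_ω)| = ω−1, so ρ_SOR = 0.9641270.
(0.9641270)^m ≤ 10^{−8}  ⇒  m·ln(0.9641270) ≤ −8·ln10  ⇒  m ≥ 504.231  ⇒  m = 505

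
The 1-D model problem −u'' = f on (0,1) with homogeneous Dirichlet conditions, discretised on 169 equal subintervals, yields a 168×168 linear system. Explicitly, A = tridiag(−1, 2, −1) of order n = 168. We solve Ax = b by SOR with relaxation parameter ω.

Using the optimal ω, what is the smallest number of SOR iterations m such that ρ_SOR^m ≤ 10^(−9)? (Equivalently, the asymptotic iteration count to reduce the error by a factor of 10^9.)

m = 558

spectrum of D⁻¹(L+U) = {cos(kπ/169) : 1≤k≤168}; ρ_J = cos(π/169) = 0.9998272.
√(1−ρ_J²) simplifies to sin(π/169) = 0.0185882.
Young: ω* = 2/(1+√(1−ρ_J²)) = 2/(1+0.0185882) = 2/1.0185882 = 1.9635020.
At ω = 1.9635020 every |λ(B_ω)| = ω−1, so ρ_SOR = 0.9635020.
(0.9635020)^m ≤ 10^{−9}  ⇒  m·ln(0.9635020) ≤ −9·ln10  ⇒  m ≥ 557.367  ⇒  m = 558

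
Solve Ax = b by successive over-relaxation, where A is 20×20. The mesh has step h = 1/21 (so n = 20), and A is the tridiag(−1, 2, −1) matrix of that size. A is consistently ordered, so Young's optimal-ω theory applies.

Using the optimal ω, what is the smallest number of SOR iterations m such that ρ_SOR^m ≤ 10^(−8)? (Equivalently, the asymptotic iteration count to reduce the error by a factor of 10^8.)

m = 62

n=20: λ(B_J) = 1 − λ(A)/2 = cos(kπ/21); k=1 gives ρ_J = 0.9888308.
1 − cos²(π/21) = sin²(π/21) ⇒ √(1−ρ_J²) = sin(π/21) = 0.1490423.
ω* = 2/(1 + 0.1490423) = 2/1.1490423 = 1.7405800.
and ρ(B_{ω*}) = 1.7405800 − 1 = 0.7405800.
For 8 digits: m = 8·ln10 / (−ln 0.7405800) = 18.4207/0.300322 = 61.336; round up → m = 62.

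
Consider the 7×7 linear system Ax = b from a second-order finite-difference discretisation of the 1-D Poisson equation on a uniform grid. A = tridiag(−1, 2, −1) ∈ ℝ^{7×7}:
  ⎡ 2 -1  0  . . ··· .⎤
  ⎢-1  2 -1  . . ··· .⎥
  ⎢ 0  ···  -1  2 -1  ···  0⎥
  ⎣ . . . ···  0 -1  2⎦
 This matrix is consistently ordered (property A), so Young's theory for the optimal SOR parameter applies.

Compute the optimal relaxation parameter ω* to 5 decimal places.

ω* = 1.44646

spectrum of D⁻¹(L+U) = {cos(kπ/8) : 1≤k≤7}; ρ_J = cos(π/8) = 0.92388.
√(1−ρ_J²) simplifies to sin(π/8) = 0.382683.
Then 2/(1+√(1−ρ_J²)) = 2/(1+0.382683); ω* = 2/1.382683 = 1.44646.
ρ_SOR = ω* − 1 = 1.44646 − 1 = 0.44646.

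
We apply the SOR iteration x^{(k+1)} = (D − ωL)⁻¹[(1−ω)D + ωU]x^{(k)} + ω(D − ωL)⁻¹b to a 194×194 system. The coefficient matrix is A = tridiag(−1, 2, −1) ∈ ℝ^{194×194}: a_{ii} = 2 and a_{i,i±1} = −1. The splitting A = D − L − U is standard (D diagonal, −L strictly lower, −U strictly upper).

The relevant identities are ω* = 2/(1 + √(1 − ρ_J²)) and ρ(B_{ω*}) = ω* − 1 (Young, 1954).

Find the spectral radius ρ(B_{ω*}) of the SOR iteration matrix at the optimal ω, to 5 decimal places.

ρ_J = max_k |cos(kπ/195)| = cos(π/195) = 0.99987
√(1−ρ_J²) = |sin(π/195)| = 0.016110
Young: ω* = 2/(1+√(1−ρ_J²)) = 2/(1+0.016110) = 2/1.016110 = 1.96829.
Hence ρ(B_{ω*}) = 1.96829 − 1 = 0.96829.

ρ_SOR = 0.96829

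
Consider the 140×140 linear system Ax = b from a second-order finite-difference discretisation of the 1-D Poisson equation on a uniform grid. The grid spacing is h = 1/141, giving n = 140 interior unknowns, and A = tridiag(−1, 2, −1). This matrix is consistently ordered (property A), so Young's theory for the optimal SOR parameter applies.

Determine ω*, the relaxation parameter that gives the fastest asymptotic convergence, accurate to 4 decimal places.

½·tridiag(1,0,1) at n=140: λ_k = cos(kπ/141); max |λ| at k=1 ⇒ ρ_J = cos(π/141) ≈ 0.9998.
√(1−ρ_J²) = |sin(π/141)| = 0.02228
ω* = 2/(1 + 0.02228) = 2/1.02228 = 1.9564.
Hence ρ(B_{ω*}) = 1.9564 − 1 = 0.9564.

ω* = 1.9564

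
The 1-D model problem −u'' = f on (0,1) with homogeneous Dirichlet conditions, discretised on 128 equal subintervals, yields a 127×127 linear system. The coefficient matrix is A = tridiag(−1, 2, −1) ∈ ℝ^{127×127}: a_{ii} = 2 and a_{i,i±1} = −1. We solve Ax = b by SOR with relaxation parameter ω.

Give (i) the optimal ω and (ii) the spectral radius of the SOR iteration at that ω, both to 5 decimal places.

ω* = 1.95209, ρ_SOR = 0.95209

n=127: λ(B_J) = 1 − λ(A)/2 = cos(kπ/128); k=1 gives ρ_J = 0.99970.
root = sin(π/128) = 0.024541  (since 1−cos² = sin²).
[ω*] 2 ÷ (1 + 0.024541) = 2 ÷ 1.024541 = 1.95209.
ρ_SOR = ω* − 1 = 1.95209 − 1 = 0.95209.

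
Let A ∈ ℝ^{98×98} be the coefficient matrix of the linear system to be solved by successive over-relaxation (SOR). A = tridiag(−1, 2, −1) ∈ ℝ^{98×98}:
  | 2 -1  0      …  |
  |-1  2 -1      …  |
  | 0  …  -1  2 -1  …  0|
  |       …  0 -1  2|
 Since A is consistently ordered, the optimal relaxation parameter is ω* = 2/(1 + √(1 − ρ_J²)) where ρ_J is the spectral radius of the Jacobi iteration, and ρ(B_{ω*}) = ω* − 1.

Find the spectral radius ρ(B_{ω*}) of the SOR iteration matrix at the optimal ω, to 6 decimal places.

ρ_SOR = 0.938496

[ρ_J] n=98: ρ(B_J) = cos(π/(n+1)) = cos(π/99) = 0.999497.
√(1 − cos²(π/99)) = sin(π/99) ≈ 0.0317279.
Young: ω* = 2/(1+√(1−ρ_J²)) = 2/(1+0.0317279) = 2/1.0317279 = 1.938496.
At ω = 1.938496 every |λ(B_ω)| = ω−1, so ρ_SOR = 0.938496.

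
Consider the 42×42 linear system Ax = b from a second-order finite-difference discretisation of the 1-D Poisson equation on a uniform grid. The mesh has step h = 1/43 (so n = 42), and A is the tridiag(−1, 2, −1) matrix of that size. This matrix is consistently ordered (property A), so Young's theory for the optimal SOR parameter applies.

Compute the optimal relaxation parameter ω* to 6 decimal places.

½·tridiag(1,0,1) at n=42: λ_k = cos(kπ/43); max |λ| at k=1 ⇒ ρ_J = cos(π/43) ≈ 0.997332.
1 − cos²(π/43) = sin²(π/43) ⇒ √(1−ρ_J²) = sin(π/43) = 0.0729953.
So ω* = 2/1.0729953 = 1.863941 (Young).
ρ(B_{ω*}) = ω*−1 = 0.863941

ω* = 1.863941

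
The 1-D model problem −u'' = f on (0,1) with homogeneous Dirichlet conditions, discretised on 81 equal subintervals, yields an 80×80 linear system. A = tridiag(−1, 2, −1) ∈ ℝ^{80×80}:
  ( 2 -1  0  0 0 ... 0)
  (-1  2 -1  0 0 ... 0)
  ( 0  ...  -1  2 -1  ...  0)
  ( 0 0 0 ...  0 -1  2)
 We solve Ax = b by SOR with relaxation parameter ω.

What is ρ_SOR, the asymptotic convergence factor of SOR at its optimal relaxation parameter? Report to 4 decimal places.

ρ_SOR = 0.9253

ρ_J = max_k |cos(kπ/81)| = cos(π/81) = 0.9992
√(1 − cos²(π/81)) = sin(π/81) ≈ 0.03878.
ω* = 2 / (1 + 0.03878) = 2 / 1.03878 ≈ 1.9253.
and ρ(B_{ω*}) = 1.9253 − 1 = 0.9253.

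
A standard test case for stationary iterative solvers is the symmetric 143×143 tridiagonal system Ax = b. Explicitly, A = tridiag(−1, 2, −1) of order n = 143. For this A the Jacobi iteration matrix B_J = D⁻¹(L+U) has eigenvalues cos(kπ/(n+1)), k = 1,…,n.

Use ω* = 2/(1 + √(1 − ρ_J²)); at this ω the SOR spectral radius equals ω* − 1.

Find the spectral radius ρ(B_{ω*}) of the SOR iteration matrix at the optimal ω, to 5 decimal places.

ρ_SOR = 0.95730

n=143: λ(B_J) = 1 − λ(A)/2 = cos(kπ/144); k=1 gives ρ_J = 0.99976.
root = sin(π/144) = 0.021815  (since 1−cos² = sin²).
So ω* = 2/1.021815 = 1.95730 (Young).
At ω = 1.95730 every |λ(B_ω)| = ω−1, so ρ_SOR = 0.95730.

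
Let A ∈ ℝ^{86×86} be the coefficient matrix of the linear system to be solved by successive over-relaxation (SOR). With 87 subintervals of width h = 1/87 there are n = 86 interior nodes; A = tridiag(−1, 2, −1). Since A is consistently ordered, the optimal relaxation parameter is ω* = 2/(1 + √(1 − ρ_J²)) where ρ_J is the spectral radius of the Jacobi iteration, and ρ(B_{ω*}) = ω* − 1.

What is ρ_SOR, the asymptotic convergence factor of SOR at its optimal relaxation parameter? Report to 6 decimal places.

ρ_SOR = 0.930311

n=86: λ(B_J) = 1 − λ(A)/2 = cos(kπ/87); k=1 gives ρ_J = 0.999348.
root = sin(π/87) = 0.0361024  (since 1−cos² = sin²).
Then 2/(1+√(1−ρ_J²)) = 2/(1+0.0361024); ω* = 2/1.0361024 = 1.930311.
and ρ(B_{ω*}) = 1.930311 − 1 = 0.930311.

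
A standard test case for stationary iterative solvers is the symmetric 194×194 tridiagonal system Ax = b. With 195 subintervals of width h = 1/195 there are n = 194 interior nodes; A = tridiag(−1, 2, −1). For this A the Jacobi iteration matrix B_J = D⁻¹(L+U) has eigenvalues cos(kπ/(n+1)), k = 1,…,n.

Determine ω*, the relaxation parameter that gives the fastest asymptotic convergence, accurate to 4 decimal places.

n=194: λ(B_J) = 1 − λ(A)/2 = cos(kπ/195); k=1 gives ρ_J = 0.9999.
√(1−ρ_J²) simplifies to sin(π/195) = 0.01611.
So ω* = 2/1.01611 = 1.9683 (Young).
[ρ_SOR] ω* − 1 = 0.9683.

ω* = 1.9683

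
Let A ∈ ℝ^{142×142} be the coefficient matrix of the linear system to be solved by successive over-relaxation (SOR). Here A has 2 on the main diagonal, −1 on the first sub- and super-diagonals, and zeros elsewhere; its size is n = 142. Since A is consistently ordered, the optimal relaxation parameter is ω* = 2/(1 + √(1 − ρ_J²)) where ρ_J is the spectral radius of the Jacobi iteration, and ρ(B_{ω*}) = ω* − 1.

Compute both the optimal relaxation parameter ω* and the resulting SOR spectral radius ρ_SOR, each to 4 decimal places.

With n=142, ρ(Jacobi) = cos(π/143) = 0.9998.
root = sin(π/143) = 0.02197  (since 1−cos² = sin²).
ω* = 2/(1+0.02197) = 1.9570
ρ(B_{ω*}) = ω*−1 = 0.9570

ω* = 1.9570, ρ_SOR = 0.9570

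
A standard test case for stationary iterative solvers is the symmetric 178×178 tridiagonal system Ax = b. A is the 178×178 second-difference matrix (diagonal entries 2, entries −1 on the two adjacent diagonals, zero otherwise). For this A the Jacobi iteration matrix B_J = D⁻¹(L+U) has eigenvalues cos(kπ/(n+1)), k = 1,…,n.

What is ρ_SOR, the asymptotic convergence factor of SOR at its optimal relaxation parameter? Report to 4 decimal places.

ρ_SOR = 0.9655

n=178: λ(B_J) = 1 − λ(A)/2 = cos(kπ/179); k=1 gives ρ_J = 0.9998.
√(1−ρ_J²) = |sin(π/179)| = 0.01755
Then 2/(1+√(1−ρ_J²)) = 2/(1+0.01755); ω* = 2/1.01755 = 1.9655.
At ω = 1.9655 every |λ(B_ω)| = ω−1, so ρ_SOR = 0.9655.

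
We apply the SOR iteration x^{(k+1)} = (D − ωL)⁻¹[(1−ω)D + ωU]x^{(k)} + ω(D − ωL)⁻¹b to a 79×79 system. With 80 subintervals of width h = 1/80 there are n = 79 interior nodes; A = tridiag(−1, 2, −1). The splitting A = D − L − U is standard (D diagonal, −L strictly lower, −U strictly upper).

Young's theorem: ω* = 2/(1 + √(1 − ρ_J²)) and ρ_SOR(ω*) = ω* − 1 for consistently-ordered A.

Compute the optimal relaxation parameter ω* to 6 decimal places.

ω* = 1.924447

spectrum of D⁻¹(L+U) = {cos(kπ/80) : 1≤k≤79}; ρ_J = cos(π/80) = 0.999229.
1 − cos²(π/80) = sin²(π/80) ⇒ √(1−ρ_J²) = sin(π/80) = 0.0392598.
[ω*] 2 ÷ (1 + 0.0392598) = 2 ÷ 1.0392598 = 1.924447.
ρ(B_{ω*}) = ω*−1 = 0.924447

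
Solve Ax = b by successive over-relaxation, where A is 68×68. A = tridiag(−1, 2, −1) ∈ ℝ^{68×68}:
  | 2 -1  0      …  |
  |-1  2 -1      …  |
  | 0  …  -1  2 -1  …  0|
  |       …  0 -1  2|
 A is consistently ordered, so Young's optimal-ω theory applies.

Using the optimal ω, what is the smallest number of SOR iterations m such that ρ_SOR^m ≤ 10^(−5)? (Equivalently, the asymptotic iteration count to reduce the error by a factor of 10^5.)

B_J for the 68×68 system has eigenvalues cos(kπ/69); ρ_J = cos(π/69) = 0.9989637.
√(1 − cos²(π/69)) = sin(π/69) ≈ 0.0455146.
[ω*] 2 ÷ (1 + 0.0455146) = 2 ÷ 1.0455146 = 1.9129336.
ρ(B_{ω*}) = ω*−1 = 0.9129336
Need (0.9129336)^m ≤ 10^(−5): m ≥ 5·ln10/|ln 0.9129336| = 11.5129/0.0910921 = 126.387 ⇒ m = 127.

m = 127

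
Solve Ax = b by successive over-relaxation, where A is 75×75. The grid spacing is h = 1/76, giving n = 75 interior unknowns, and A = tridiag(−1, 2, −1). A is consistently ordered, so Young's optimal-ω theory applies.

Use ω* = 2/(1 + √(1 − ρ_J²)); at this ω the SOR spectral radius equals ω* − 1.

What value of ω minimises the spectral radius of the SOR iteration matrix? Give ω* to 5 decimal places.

With n=75, ρ(Jacobi) = cos(π/76) = 0.99915.
1 − cos²(π/76) = sin²(π/76) ⇒ √(1−ρ_J²) = sin(π/76) = 0.041325.
ω* = 2 / (1 + 0.041325) = 2 / 1.041325 ≈ 1.92063.
ρ(B_{ω*}) = ω*−1 = 0.92063

ω* = 1.92063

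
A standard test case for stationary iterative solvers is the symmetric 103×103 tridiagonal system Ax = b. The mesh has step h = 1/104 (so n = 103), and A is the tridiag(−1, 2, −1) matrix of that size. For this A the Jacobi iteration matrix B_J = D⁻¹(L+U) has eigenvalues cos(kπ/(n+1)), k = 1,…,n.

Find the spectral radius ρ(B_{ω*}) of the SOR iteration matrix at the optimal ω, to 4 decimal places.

ρ_SOR = 0.9414

n=103: λ(B_J) = 1 − λ(A)/2 = cos(kπ/104); k=1 gives ρ_J = 0.9995.
root = sin(π/104) = 0.03020  (since 1−cos² = sin²).
ω* = 2/(1+0.03020) = 1.9414
At ω = 1.9414 every |λ(B_ω)| = ω−1, so ρ_SOR = 0.9414.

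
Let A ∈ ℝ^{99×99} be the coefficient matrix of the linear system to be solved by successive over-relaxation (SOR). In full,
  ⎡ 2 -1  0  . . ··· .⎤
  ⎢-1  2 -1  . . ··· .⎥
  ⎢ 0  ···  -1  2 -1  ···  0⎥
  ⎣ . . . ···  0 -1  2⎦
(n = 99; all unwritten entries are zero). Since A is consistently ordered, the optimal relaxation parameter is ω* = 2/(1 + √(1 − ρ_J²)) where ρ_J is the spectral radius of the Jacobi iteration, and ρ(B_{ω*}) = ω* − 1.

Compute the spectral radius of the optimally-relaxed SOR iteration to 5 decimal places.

B_J for the 99×99 system has eigenvalues cos(kπ/100); ρ_J = cos(π/100) = 0.99951.
root = sin(π/100) = 0.031411  (since 1−cos² = sin²).
ω* = 2/(1+0.031411) = 1.93909
[ρ_SOR] ω* − 1 = 0.93909.

ρ_SOR = 0.93909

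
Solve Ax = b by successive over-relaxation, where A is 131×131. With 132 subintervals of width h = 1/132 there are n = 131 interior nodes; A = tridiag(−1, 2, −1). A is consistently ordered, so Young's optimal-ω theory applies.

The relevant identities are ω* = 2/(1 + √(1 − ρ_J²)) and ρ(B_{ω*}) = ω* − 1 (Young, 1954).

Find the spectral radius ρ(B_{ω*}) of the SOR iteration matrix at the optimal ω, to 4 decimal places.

n=131: λ(B_J) = 1 − λ(A)/2 = cos(kπ/132); k=1 gives ρ_J = 0.9997.
1 − cos²(π/132) = sin²(π/132) ⇒ √(1−ρ_J²) = sin(π/132) = 0.02380.
ω* = 2 / (1 + 0.02380) = 2 / 1.02380 ≈ 1.9535.
ρ_SOR = ω* − 1 = 1.9535 − 1 = 0.9535.

ρ_SOR = 0.9535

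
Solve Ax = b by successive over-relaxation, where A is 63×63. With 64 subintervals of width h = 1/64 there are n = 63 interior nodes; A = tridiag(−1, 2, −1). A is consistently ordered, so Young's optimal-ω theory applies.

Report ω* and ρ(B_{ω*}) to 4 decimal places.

[ρ_J] n=63: ρ(B_J) = cos(π/(n+1)) = cos(π/64) = 0.9988.
√(1 − cos²(π/64)) = sin(π/64) ≈ 0.04907.
Then 2/(1+√(1−ρ_J²)) = 2/(1+0.04907); ω* = 2/1.04907 = 1.9065.
ρ_SOR = ω* − 1 ≈ 0.9065.

ω* = 1.9065, ρ_SOR = 0.9065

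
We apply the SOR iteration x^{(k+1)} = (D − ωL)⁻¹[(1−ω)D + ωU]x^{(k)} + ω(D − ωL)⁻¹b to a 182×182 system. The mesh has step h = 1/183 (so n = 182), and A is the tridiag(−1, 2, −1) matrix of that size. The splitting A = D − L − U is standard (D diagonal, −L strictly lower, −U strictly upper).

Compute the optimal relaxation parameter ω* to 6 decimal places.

ω* = 1.966247

½·tridiag(1,0,1) at n=182: λ_k = cos(kπ/183); max |λ| at k=1 ⇒ ρ_J = cos(π/183) ≈ 0.999853.
√(1−ρ_J²) simplifies to sin(π/183) = 0.0171663.
ω* = 2/(1+0.0171663) = 1.966247
ρ_SOR = ω* − 1 = 1.966247 − 1 = 0.966247.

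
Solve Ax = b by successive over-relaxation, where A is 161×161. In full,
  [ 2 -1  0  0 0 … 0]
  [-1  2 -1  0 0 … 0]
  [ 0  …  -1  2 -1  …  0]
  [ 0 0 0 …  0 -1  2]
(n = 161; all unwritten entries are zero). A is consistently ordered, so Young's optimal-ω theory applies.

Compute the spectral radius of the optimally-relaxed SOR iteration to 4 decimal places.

ρ_SOR = 0.9620

½·tridiag(1,0,1) at n=161: λ_k = cos(kπ/162); max |λ| at k=1 ⇒ ρ_J = cos(π/162) ≈ 0.9998.
√(1−ρ_J²) = |sin(π/162)| = 0.01939
Then 2/(1+√(1−ρ_J²)) = 2/(1+0.01939); ω* = 2/1.01939 = 1.9620.
At ω = 1.9620 every |λ(B_ω)| = ω−1, so ρ_SOR = 0.9620.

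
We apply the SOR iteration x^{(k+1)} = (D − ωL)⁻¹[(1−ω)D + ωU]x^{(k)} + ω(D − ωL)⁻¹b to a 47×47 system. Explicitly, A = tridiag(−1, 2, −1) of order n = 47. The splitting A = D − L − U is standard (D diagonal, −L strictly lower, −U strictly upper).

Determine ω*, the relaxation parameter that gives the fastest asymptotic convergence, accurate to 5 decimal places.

ω* = 1.87722

[ρ_J] n=47: ρ(B_J) = cos(π/(n+1)) = cos(π/48) = 0.99786.
√(1−ρ_J²) = |sin(π/48)| = 0.065403
[ω*] 2 ÷ (1 + 0.065403) = 2 ÷ 1.065403 = 1.87722.
[ρ_SOR] ω* − 1 = 0.87722.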